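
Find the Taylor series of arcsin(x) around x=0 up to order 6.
3·x^5/40 + x^3/6 + x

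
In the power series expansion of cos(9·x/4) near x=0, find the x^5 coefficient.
Expand to order 5: cos(9·x/4) = 2187·x^4/2048 - 81·x^2/32 + 1 + O(x^6).
The coefficient of x^5 is 0.

Final answer: 0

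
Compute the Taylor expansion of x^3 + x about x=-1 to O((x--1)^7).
-2 + 4·(x + 1) - 3·(x + 1)^2 + (x + 1)^3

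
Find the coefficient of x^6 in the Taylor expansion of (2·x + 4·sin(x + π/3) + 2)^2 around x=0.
Expand to order 6: (2·x + 4·sin(x + π/3) + 2)^2 = 4·x^6·(1 + √(3))^2·(-13/(180·(1 + √(3))^2) - √(3)/(360·(1 + √(3))^2)) + 4·x^5·(1 + √(3))^2·(1/(60·(1 + √(3))^2) + 7·√(3)/(20·(1 + √(3))^2)) + 4·x^4·(1 + √(3))^2·(√(3)/(12·(1 + √(3))^2) + 1/(3·(1 + √(3))^2)) + 4·x^3·(1 + √(3))^2·(-7·√(3)/(3·(1 + √(3))^2) - 1/(3·(1 + √(3))^2)) + 4·x^2·(1 + √(3))^2·(-√(3)/(1 + √(3))^2 + (1 + √(3))^(-2)) + 4·x·(1 + √(3))^2·(4/(1 + √(3))^2 + 4·√(3)/(1 + √(3))^2) + 4·(1 + √(3))^2 + O(x^7).
The coefficient of x^6 is 4·(1 + √(3))^2·(-13/(180·(1 + √(3))^2) - √(3)/(360·(1 + √(3))^2)).

Final answer: 4·(1 + √(3))^2·(-13/(180·(1 + √(3))^2) - √(3)/(360·(1 + √(3))^2))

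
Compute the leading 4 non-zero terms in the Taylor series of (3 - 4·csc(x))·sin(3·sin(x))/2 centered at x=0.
-15·x^3/2 + 9·x^2 + 9·x/2 - 6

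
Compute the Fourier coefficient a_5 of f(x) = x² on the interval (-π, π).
a_5 = (1/π) ∫_{-π}^{π} f(x)·cos(5x) dx.
Evaluate the integral (use parity and integration by parts as needed): a_5 = -4/25.

Final answer: -4/25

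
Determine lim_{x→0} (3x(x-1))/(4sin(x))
Both numerator and denominator → 0 as x → 0; this is a 0/0 indeterminate form.
Expand each to leading order near x = 0: numerator ~ -3·x, denominator ~ 4·x.
The limit of the ratio is -3/4.

Final answer: -3/4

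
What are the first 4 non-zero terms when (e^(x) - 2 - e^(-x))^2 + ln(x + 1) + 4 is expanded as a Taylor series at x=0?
-x^3 + 7·x^2/2 - 7·x + 8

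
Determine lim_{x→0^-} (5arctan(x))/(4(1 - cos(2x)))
Both numerator and denominator → 0 as x → 0^-; this is a 0/0 indeterminate form.
Expand each to leading order near x = 0: numerator ~ 5·x, denominator ~ 8·x^2.
The limit of the ratio is -∞.

Final answer: -∞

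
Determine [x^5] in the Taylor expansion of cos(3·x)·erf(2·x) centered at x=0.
Expand to order 5: cos(3·x)·erf(2·x) = 439·x^5/(10·√(π)) - 70·x^3/(3·√(π)) + 4·x/√(π) + O(x^6).
The coefficient of x^5 is 439/(10·√(π)).

Final answer: 439/(10·√(π))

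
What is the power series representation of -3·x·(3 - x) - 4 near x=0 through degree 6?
3·x^2 - 9·x - 4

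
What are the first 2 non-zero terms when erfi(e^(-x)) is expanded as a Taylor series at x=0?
-2·e·x/√(π) + erfi(1)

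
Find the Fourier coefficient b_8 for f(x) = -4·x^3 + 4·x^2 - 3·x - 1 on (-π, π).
b_8 = (1/π) ∫_{-π}^{π} f(x)·sin(8x) dx.
Evaluate the integral (use parity and integration by parts as needed): b_8 = 21/32 + π^2.

Final answer: 21/32 + π^2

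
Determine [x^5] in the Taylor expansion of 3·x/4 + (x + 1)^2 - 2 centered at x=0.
Expand to order 5: 3·x/4 + (x + 1)^2 - 2 = x^2 + 11·x/4 - 1 + O(x^6).
The coefficient of x^5 is 0.

Final answer: 0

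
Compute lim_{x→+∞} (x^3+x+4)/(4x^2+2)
This is an ∞/∞ indeterminate form as x → +∞.
Divide numerator and denominator by x^3 and let the lower-order terms vanish; the numerator's degree 3 exceeds the denominator's degree 2, so the quotient diverges.
Limit = ∞.

Final answer: ∞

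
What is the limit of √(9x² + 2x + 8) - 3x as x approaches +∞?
As x → +∞: multiply by the conjugate to get (2x+8)/(√(9x²+2x+8)+3x); the denominator ~ 6x, so the limit is 2/6 = 1/3.
Limit = 1/3.

Final answer: 1/3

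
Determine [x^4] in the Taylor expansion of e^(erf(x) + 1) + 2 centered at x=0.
Expand to order 4: e^(erf(x) + 1) + 2 = x^4·(-4·e/(3·π) + 2·e/(3·π^2)) + x^3·(-2·e/(3·√(π)) + 4·e/(3·π^(3/2))) + 2·e·x^2/π + 2·e·x/√(π) + 2 + e + O(x^5).
The coefficient of x^4 is -4·e/(3·π) + 2·e/(3·π^2).

Final answer: -4·e/(3·π) + 2·e/(3·π^2)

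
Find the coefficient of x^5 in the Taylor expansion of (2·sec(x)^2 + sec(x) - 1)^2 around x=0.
Expand to order 5: (2·sec(x)^2 + sec(x) - 1)^2 = 149·x^4/12 + 10·x^2 + 4 + O(x^6).
The coefficient of x^5 is 0.

Final answer: 0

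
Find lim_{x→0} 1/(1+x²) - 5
Direct substitution at x = 0 gives -4.

Final answer: -4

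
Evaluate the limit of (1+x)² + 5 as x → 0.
Direct substitution at x = 0 gives 6.

Final answer: 6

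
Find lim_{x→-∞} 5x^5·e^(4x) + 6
The product is a 0·∞ indeterminate form at x → -∞.
Rewrite the product as 5x^5 / e^(-4x) (an ∞/∞ form) and apply L'Hôpital, or use the standard hierarchy e^(4|x|) ≫ |x^5| as x → -∞.
The indeterminate product → 0, so the limit = 6.

Final answer: 6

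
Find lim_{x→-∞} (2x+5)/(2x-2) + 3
Evaluate the dominant behaviour as x → -∞; each term tends to a finite value or vanishes.
Limit = 4.

Final answer: 4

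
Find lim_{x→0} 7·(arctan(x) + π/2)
Direct substitution at x = 0 gives 7·π/2.

Final answer: 7·π/2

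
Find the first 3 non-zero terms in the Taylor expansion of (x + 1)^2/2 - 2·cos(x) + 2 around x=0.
3·x^2/2 + x + 1/2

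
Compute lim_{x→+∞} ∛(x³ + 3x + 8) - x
This is an ∞ − ∞ indeterminate form.
Multiply by (A² + AB + B²)/(A² + AB + B²) where A = ∛(x³+3x + 8), B = x to use A³ − B³ = (A−B)(A²+AB+B²); the x³ terms cancel, leaving (3x + 8)/(A²+AB+B²) with denominator ~ 3x², so the limit is 0.
Limit = 0.

Final answer: 0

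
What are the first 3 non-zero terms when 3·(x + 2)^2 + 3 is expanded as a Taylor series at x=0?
3·x^2 + 12·x + 15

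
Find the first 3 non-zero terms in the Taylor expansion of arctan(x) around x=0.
x^5/5 - x^3/3 + x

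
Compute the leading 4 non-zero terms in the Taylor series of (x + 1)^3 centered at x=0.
x^3 + 3·x^2 + 3·x + 1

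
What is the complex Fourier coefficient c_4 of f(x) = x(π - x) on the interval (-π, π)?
Compute the real Fourier coefficients first: a_4 = -1/4, b_4 = -π/2.
Then c_4 = (a_4 − i·b_4)/2 = -1/8 + i·π/4.

Final answer: -1/8 + i·π/4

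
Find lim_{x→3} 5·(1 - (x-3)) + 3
Direct substitution at x = 3 gives 8.

Final answer: 8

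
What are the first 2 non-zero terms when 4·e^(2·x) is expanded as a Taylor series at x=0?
8·x + 4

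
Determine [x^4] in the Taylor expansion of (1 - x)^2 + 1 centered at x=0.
Expand to order 4: (1 - x)^2 + 1 = x^2 - 2·x + 2 + O(x^5).
The coefficient of x^4 is 0.

Final answer: 0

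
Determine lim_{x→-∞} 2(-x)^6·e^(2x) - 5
The product is a 0·∞ indeterminate form at x → -∞.
Rewrite the product as 2(-x)^6 / e^(-2x) (an ∞/∞ form) and apply L'Hôpital, or use the standard hierarchy e^(2|x|) ≫ |(-x)^6| as x → -∞.
The indeterminate product → 0, so the limit = -5.

Final answer: -5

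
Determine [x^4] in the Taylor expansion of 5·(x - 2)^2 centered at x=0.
Expand to order 4: 5·(x - 2)^2 = 5·x^2 - 20·x + 20 + O(x^5).
The coefficient of x^4 is 0.

Final answer: 0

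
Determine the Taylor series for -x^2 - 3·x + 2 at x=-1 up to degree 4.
4 - (x + 1) - (x + 1)^2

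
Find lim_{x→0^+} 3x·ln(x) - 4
The product is a 0·∞ indeterminate form at x → 0⁺.
Rewrite the product as 3·ln(x) / x^(-1) and apply L'Hôpital, or use the standard hierarchy x^(-1) ≫ |ln x| as x → 0⁺.
The indeterminate product → 0, so the limit = -4.

Final answer: -4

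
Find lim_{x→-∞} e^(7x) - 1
Evaluate the dominant behaviour as x → -∞; each term tends to a finite value or vanishes.
Limit = -1.

Final answer: -1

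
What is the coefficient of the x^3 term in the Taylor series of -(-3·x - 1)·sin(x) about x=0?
Expand to order 3: -(-3·x - 1)·sin(x) = -x^3/6 + 3·x^2 + x + O(x^4).
The coefficient of x^3 is -1/6.

Final answer: -1/6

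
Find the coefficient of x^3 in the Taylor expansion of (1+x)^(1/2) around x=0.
Expand to order 3: (1+x)^(1/2) = x^3/16 - x^2/8 + x/2 + 1 + O(x^4).
The coefficient of x^3 is 1/16.

Final answer: 1/16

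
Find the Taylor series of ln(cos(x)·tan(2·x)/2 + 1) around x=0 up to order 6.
-257·x^6/90 + 61·x^5/24 - 13·x^4/12 + 7·x^3/6 - x^2/2 + x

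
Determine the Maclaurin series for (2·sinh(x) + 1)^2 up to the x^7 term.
x^7/1260 + 8·x^6/45 + x^5/30 + 4·x^4/3 + 2·x^3/3 + 4·x^2 + 4·x + 1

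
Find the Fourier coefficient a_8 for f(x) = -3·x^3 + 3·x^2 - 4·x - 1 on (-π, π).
a_8 = (1/π) ∫_{-π}^{π} f(x)·cos(8x) dx.
Evaluate the integral (use parity and integration by parts as needed): a_8 = 3/16.

Final answer: 3/16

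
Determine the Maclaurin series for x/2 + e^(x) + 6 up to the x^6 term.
x^6/720 + x^5/120 + x^4/24 + x^3/6 + x^2/2 + 3·x/2 + 7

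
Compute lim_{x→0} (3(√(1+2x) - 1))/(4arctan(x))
Both numerator and denominator → 0 as x → 0; this is a 0/0 indeterminate form.
Expand each to leading order near x = 0: numerator ~ 3·x, denominator ~ 4·x.
The limit of the ratio is 3/4.

Final answer: 3/4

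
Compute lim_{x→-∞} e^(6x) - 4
Evaluate the dominant behaviour as x → -∞; each term tends to a finite value or vanishes.
Limit = -4.

Final answer: -4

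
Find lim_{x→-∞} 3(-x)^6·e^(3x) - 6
The product is a 0·∞ indeterminate form at x → -∞.
Rewrite the product as 3(-x)^6 / e^(-3x) (an ∞/∞ form) and apply L'Hôpital, or use the standard hierarchy e^(3|x|) ≫ |(-x)^6| as x → -∞.
The indeterminate product → 0, so the limit = -6.

Final answer: -6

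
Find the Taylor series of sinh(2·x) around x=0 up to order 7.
8·x^7/315 + 4·x^5/15 + 4·x^3/3 + 2·x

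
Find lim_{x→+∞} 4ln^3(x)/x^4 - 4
The quotient is an ∞/∞ indeterminate form as x → +∞.
The polynomial denominator x^4 dominates the logarithmic numerator (any positive power of x ≫ ln^3(x) as x → ∞), so the quotient → 0.
Adding the constant: 0 - 4 = -4. Limit = -4.

Final answer: -4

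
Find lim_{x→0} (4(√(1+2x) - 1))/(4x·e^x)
Both numerator and denominator → 0 as x → 0; this is a 0/0 indeterminate form.
Expand each to leading order near x = 0: numerator ~ 4·x, denominator ~ 4·x.
The limit of the ratio is 1.

Final answer: 1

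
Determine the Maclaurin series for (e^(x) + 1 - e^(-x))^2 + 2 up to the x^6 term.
8·x^6/45 + x^5/30 + 4·x^4/3 + 2·x^3/3 + 4·x^2 + 4·x + 3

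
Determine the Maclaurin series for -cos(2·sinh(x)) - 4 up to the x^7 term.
-4·x^6/15 + 2·x^2 - 5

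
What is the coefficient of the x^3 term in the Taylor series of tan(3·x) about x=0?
Expand to order 3: tan(3·x) = 9·x^3 + 3·x + O(x^4).
The coefficient of x^3 is 9.

Final answer: 9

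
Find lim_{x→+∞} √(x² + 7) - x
This is an ∞ − ∞ indeterminate form.
Multiply and divide by the conjugate √(x²+7) + x; the x² terms cancel, leaving 7/(√(x²+7)+x) → 0.
Limit = 0.

Final answer: 0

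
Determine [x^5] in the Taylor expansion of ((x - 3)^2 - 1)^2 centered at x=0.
Expand to order 5: ((x - 3)^2 - 1)^2 = x^4 - 12·x^3 + 52·x^2 - 96·x + 64 + O(x^6).
The coefficient of x^5 is 0.

Final answer: 0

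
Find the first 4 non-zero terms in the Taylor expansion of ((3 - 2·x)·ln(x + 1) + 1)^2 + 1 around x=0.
-17·x^3 + 2·x^2 + 6·x + 2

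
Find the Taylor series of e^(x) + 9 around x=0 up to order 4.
x^4/24 + x^3/6 + x^2/2 + x + 10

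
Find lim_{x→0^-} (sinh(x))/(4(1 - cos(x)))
Both numerator and denominator → 0 as x → 0^-; this is a 0/0 indeterminate form.
Expand each to leading order near x = 0: numerator ~ x, denominator ~ 2·x^2.
The limit of the ratio is -∞.

Final answer: -∞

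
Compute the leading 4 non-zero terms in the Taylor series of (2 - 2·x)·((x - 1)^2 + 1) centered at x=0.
-2·x^3 + 6·x^2 - 8·x + 4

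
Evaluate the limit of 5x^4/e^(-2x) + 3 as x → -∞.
The quotient is an ∞/∞ indeterminate form as x → -∞.
Compare growth rates of the dominant terms (exponentials ≫ polynomials ≫ logarithms), or apply L'Hôpital's rule; the quotient → 0.
Adding the constant: 0 + 3 = 3. Limit = 3.

Final answer: 3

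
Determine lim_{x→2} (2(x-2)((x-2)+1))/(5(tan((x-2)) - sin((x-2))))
Both numerator and denominator → 0 as x → 2; this is a 0/0 indeterminate form.
Expand each to leading order near x = 2: numerator ~ 2·(x - 2), denominator ~ 5·(x - 2)^3/2.
The limit of the ratio is ∞.

Final answer: ∞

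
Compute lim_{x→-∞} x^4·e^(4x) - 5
The product is a 0·∞ indeterminate form at x → -∞.
Rewrite the product as x^4 / e^(-4x) (an ∞/∞ form) and apply L'Hôpital, or use the standard hierarchy e^(4|x|) ≫ |x^4| as x → -∞.
The indeterminate product → 0, so the limit = -5.

Final answer: -5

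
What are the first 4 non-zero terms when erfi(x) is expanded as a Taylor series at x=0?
x^7/(21·√(π)) + x^5/(5·√(π)) + 2·x^3/(3·√(π)) + 2·x/√(π)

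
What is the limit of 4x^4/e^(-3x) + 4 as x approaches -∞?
The quotient is an ∞/∞ indeterminate form as x → -∞.
Compare growth rates of the dominant terms (exponentials ≫ polynomials ≫ logarithms), or apply L'Hôpital's rule; the quotient → 0.
Adding the constant: 0 + 4 = 4. Limit = 4.

Final answer: 4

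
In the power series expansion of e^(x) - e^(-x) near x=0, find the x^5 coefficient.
Expand to order 5: e^(x) - e^(-x) = x^5/60 + x^3/3 + 2·x + O(x^6).
The coefficient of x^5 is 1/60.

Final answer: 1/60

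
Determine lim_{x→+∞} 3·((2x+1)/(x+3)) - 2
Evaluate the dominant behaviour as x → +∞; each term tends to a finite value or vanishes.
Limit = 4.

Final answer: 4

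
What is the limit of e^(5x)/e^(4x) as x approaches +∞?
This is an ∞/∞ indeterminate form as x → +∞.
Rewrite e^(5x)/e^(4x) = e^((5−4)x) = e^(x); the exponent coefficient is 1 > 0 so e^(x) → ∞.
Limit = ∞.

Final answer: ∞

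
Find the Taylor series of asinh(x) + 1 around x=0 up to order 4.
-x^3/6 + x + 1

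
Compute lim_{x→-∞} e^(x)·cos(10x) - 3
Evaluate the dominant behaviour as x → -∞; each term tends to a finite value or vanishes.
Limit = -3.

Final answer: -3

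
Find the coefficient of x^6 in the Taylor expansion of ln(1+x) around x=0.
Expand to order 6: ln(1+x) = -x^6/6 + x^5/5 - x^4/4 + x^3/3 - x^2/2 + x + O(x^7).
The coefficient of x^6 is -1/6.

Final answer: -1/6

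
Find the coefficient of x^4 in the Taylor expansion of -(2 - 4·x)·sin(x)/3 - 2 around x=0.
Expand to order 4: -(2 - 4·x)·sin(x)/3 - 2 = -2·x^4/9 + x^3/9 + 4·x^2/3 - 2·x/3 - 2 + O(x^5).
The coefficient of x^4 is -2/9.

Final answer: -2/9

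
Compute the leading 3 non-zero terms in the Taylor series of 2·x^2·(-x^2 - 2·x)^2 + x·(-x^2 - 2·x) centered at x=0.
8·x^4 - x^3 - 2·x^2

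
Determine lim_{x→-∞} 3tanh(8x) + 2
Evaluate the dominant behaviour as x → -∞; each term tends to a finite value or vanishes.
Limit = -1.

Final answer: -1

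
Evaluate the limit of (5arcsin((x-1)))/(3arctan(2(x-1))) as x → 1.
Both numerator and denominator → 0 as x → 1; this is a 0/0 indeterminate form.
Expand each to leading order near x = 1: numerator ~ 5·(x - 1), denominator ~ 6·(x - 1).
The limit of the ratio is 5/6.

Final answer: 5/6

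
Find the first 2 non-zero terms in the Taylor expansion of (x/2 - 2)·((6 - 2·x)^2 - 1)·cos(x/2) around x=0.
131·x/2 - 70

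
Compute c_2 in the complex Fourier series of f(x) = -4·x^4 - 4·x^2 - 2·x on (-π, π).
Compute the real Fourier coefficients first: a_2 = 8 - 8·π^2, b_2 = 2.
Then c_2 = (a_2 − i·b_2)/2 = -4·π^2 + 4 - i.

Final answer: -4·π^2 + 4 - i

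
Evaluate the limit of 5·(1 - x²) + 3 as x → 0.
Direct substitution at x = 0 gives 8.

Final answer: 8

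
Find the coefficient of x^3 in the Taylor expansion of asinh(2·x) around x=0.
Expand to order 3: asinh(2·x) = -4·x^3/3 + 2·x + O(x^4).
The coefficient of x^3 is -4/3.

Final answer: -4/3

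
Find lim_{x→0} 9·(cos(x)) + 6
Direct substitution at x = 0 gives 15.

Final answer: 15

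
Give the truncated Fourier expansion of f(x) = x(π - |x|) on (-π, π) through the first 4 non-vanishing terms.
8·sin(x)/π + 8·sin(3·x)/(27·π) + 8·sin(5·x)/(125·π) + 8·sin(7·x)/(343·π)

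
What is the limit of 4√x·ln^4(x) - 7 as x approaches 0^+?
The product is a 0·∞ indeterminate form at x → 0⁺.
Rewrite the product as 4·ln^4(x) / x^(-1/2) and apply L'Hôpital, or use the standard hierarchy x^(-1/2) ≫ |ln x|^4 as x → 0⁺.
The indeterminate product → 0, so the limit = -7.

Final answer: -7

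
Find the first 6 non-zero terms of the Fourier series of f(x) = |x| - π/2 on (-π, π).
-4·cos(x)/π - 4·cos(3·x)/(9·π) - 4·cos(5·x)/(25·π) - 4·cos(7·x)/(49·π) - 4·cos(9·x)/(81·π) - 4·cos(11·x)/(121·π)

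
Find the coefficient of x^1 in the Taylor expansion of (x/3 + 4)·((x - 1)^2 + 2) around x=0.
Expand to order 1: (x/3 + 4)·((x - 1)^2 + 2) = 12 - 7·x + O(x^2).
The coefficient of x^1 is -7.

Final answer: -7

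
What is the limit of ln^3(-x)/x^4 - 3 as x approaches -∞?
The quotient is an ∞/∞ indeterminate form as x → -∞.
Compare growth rates of the dominant terms (exponentials ≫ polynomials ≫ logarithms), or apply L'Hôpital's rule; the quotient → 0.
Adding the constant: 0 - 3 = -3. Limit = -3.

Final answer: -3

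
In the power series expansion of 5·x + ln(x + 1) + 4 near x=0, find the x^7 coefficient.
Expand to order 7: 5·x + ln(x + 1) + 4 = x^7/7 - x^6/6 + x^5/5 - x^4/4 + x^3/3 - x^2/2 + 6·x + 4 + O(x^8).
The coefficient of x^7 is 1/7.

Final answer: 1/7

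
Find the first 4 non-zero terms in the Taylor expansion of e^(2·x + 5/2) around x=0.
4·x^3·e^(5/2)/3 + 2·x^2·e^(5/2) + 2·x·e^(5/2) + e^(5/2)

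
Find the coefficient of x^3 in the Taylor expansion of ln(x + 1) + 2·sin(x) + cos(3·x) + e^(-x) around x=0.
Expand to order 3: ln(x + 1) + 2·sin(x) + cos(3·x) + e^(-x) = -x^3/6 - 9·x^2/2 + 2·x + 2 + O(x^4).
The coefficient of x^3 is -1/6.

Final answer: -1/6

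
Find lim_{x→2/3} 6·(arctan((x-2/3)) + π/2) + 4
Direct substitution at x = 2/3 gives 4 + 3·π.

Final answer: 4 + 3·π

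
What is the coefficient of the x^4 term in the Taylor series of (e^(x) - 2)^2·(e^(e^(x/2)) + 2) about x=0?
Expand to order 4: (e^(x) - 2)^2·(e^(e^(x/2)) + 2) = x^4·(1 + 85·e/128) + x^3·(13·e/48 + 4/3) - 3·e·x^2/4 + x·(-3·e/2 - 4) + 2 + e + O(x^5).
The coefficient of x^4 is 1 + 85·e/128.

Final answer: 1 + 85·e/128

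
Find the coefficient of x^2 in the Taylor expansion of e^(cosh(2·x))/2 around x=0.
Expand to order 2: e^(cosh(2·x))/2 = e·x^2 + e/2 + O(x^3).
The coefficient of x^2 is e.

Final answer: e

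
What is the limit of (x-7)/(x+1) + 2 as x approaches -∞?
Evaluate the dominant behaviour as x → -∞; each term tends to a finite value or vanishes.
Limit = 3.

Final answer: 3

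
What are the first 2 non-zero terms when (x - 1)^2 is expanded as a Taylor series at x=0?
1 - 2·x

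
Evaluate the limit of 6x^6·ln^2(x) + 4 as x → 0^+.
The product is a 0·∞ indeterminate form at x → 0⁺.
Rewrite the product as 6·ln^2(x) / x^(-6) and apply L'Hôpital, or use the standard hierarchy x^(-6) ≫ |ln x|^2 as x → 0⁺.
The indeterminate product → 0, so the limit = 4.

Final answer: 4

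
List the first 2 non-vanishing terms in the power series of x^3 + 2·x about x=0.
x^3 + 2·x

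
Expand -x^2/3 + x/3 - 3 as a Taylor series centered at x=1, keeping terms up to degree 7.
-3 - (x - 1)/3 - (x - 1)^2/3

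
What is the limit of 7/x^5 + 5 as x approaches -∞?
Evaluate the dominant behaviour as x → -∞; each term tends to a finite value or vanishes.
Limit = 5.

Final answer: 5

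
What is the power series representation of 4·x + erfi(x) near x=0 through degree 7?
x^7/(21·√(π)) + x^5/(5·√(π)) + 2·x^3/(3·√(π)) + x·(2/√(π) + 4)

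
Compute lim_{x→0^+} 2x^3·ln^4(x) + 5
The product is a 0·∞ indeterminate form at x → 0⁺.
Rewrite the product as 2·ln^4(x) / x^(-3) and apply L'Hôpital, or use the standard hierarchy x^(-3) ≫ |ln x|^4 as x → 0⁺.
The indeterminate product → 0, so the limit = 5.

Final answer: 5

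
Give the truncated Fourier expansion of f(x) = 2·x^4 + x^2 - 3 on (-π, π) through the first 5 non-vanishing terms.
(92 - 16·π^2)·cos(x) + (-5 + 4·π^2)·cos(2·x) + (20/27 - 16·π^2/9)·cos(3·x) + (-1/8 + π^2)·cos(4·x) - 3 + π^2/3 + 2·π^4/5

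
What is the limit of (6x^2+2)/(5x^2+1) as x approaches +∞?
This is an ∞/∞ indeterminate form as x → +∞.
Divide numerator and denominator by x^2 and let the lower-order terms vanish; the leading terms give 6/5.
Limit = 6/5.

Final answer: 6/5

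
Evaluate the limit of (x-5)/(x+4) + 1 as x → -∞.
Evaluate the dominant behaviour as x → -∞; each term tends to a finite value or vanishes.
Limit = 2.

Final answer: 2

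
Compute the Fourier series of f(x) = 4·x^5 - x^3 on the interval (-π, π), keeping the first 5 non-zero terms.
(-162·π^2 + 8·π^4 + 972)·sin(x) + (-4·π^4 - 63/2 + 21·π^2)·sin(2·x) + (-178·π^2/27 + 356/81 + 8·π^4/3)·sin(3·x) + (-2·π^4 - 9/8 + 3·π^2)·sin(4·x) + (-42·π^2/25 + 252/625 + 8·π^4/5)·sin(5·x)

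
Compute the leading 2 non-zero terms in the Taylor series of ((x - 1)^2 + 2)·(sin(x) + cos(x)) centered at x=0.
x + 3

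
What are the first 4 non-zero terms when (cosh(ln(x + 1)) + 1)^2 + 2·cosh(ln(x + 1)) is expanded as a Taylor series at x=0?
13·x^4/4 - 3·x^3 + 3·x^2 + 6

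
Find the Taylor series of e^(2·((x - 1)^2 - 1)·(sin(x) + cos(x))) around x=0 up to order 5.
889·x^5/30 - 59·x^4/3 + 4·x^3/3 + 6·x^2 - 4·x + 1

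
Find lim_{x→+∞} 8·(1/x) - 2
Evaluate the dominant behaviour as x → +∞; each term tends to a finite value or vanishes.
Limit = -2.

Final answer: -2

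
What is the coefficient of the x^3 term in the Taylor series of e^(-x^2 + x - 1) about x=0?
Expand to order 3: e^(-x^2 + x - 1) = -5·x^3·e^(-1)/6 - x^2·e^(-1)/2 + x·e^(-1) + e^(-1) + O(x^4).
The coefficient of x^3 is -5·e^(-1)/6.

Final answer: -5·e^(-1)/6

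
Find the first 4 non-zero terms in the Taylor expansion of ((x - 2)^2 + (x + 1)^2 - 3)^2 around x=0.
-8·x^3 + 12·x^2 - 8·x + 4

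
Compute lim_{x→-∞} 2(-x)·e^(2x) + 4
The product is a 0·∞ indeterminate form at x → -∞.
Rewrite the product as 2(-x) / e^(-2x) (an ∞/∞ form) and apply L'Hôpital, or use the standard hierarchy e^(2|x|) ≫ |(-x)| as x → -∞.
The indeterminate product → 0, so the limit = 4.

Final answer: 4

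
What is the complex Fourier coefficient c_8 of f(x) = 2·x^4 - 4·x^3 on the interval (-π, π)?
Compute the real Fourier coefficients first: a_8 = -3/128 + π^2/4, b_8 = -3/32 + π^2.
Then c_8 = (a_8 − i·b_8)/2 = -3/256 + π^2/8 - i·π^2/2 + 3·i/64.

Final answer: -3/256 + π^2/8 - i·π^2/2 + 3·i/64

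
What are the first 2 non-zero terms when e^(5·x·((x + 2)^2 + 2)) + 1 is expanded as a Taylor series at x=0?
30·x + 2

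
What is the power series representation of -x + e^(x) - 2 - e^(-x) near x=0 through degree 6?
x^5/60 + x^3/3 + x - 2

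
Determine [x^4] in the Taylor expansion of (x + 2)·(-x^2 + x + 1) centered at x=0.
Expand to order 4: (x + 2)·(-x^2 + x + 1) = -x^3 - x^2 + 3·x + 2 + O(x^5).
The coefficient of x^4 is 0.

Final answer: 0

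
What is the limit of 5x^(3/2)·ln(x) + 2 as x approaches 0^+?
The product is a 0·∞ indeterminate form at x → 0⁺.
Rewrite the product as 5·ln(x) / x^(-3/2) and apply L'Hôpital, or use the standard hierarchy x^(-3/2) ≫ |ln x| as x → 0⁺.
The indeterminate product → 0, so the limit = 2.

Final answer: 2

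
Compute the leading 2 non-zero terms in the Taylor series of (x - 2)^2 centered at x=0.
4 - 4·x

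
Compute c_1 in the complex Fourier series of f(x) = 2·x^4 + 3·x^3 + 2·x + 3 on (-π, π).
Compute the real Fourier coefficients first: a_1 = 96 - 16·π^2, b_1 = -32 + 6·π^2.
Then c_1 = (a_1 − i·b_1)/2 = -8·π^2 + 48 - 3·i·π^2 + 16·i.

Final answer: -8·π^2 + 48 - 3·i·π^2 + 16·i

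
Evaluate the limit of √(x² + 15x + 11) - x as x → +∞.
This is an ∞ − ∞ indeterminate form.
Multiply and divide by the conjugate √(x²+15x + 11) + x; the x² terms cancel, leaving (15x + 11)/(√(x²+15x + 11)+x) → 15/2.
Limit = 15/2.

Final answer: 15/2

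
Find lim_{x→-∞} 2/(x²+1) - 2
Evaluate the dominant behaviour as x → -∞; each term tends to a finite value or vanishes.
Limit = -2.

Final answer: -2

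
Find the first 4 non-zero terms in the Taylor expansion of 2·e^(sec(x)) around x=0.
151·e·x^6/360 + 2·e·x^4/3 + e·x^2 + 2·e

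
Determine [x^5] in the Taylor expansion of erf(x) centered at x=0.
Expand to order 5: erf(x) = x^5/(5·√(π)) - 2·x^3/(3·√(π)) + 2·x/√(π) + O(x^6).
The coefficient of x^5 is 1/(5·√(π)).

Final answer: 1/(5·√(π))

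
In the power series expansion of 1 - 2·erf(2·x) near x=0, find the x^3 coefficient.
Expand to order 3: 1 - 2·erf(2·x) = 32·x^3/(3·√(π)) - 8·x/√(π) + 1 + O(x^4).
The coefficient of x^3 is 32/(3·√(π)).

Final answer: 32/(3·√(π))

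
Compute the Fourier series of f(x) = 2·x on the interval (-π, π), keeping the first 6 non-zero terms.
4·sin(x) - 2·sin(2·x) + 4·sin(3·x)/3 - sin(4·x) + 4·sin(5·x)/5 - 2·sin(6·x)/3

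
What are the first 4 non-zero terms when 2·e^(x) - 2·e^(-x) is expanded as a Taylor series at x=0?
x^7/1260 + x^5/30 + 2·x^3/3 + 4·x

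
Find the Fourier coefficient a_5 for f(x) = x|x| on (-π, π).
a_5 = (1/π) ∫_{-π}^{π} f(x)·cos(5x) dx.
Evaluate the integral (use parity and integration by parts as needed): a_5 = 0.

Final answer: 0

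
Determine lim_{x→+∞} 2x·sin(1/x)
As x → +∞: let u = 1/x → 0⁺; then 2·x·sin(1/x) = 2·1·sin(u)/u → 2·1·1 = 2.
Limit = 2.

Final answer: 2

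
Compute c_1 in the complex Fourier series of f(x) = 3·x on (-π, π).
Compute the real Fourier coefficients first: a_1 = 0, b_1 = 6.
Then c_1 = (a_1 − i·b_1)/2 = -3·i.

Final answer: -3·i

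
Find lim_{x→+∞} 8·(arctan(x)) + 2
Evaluate the dominant behaviour as x → +∞; each term tends to a finite value or vanishes.
Limit = 2 + 4·π.

Final answer: 2 + 4·π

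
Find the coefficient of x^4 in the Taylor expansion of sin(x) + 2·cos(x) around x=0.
Expand to order 4: sin(x) + 2·cos(x) = x^4/12 - x^3/6 - x^2 + x + 2 + O(x^5).
The coefficient of x^4 is 1/12.

Final answer: 1/12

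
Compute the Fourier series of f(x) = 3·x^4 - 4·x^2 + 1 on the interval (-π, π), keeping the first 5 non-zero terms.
(160 - 24·π^2)·cos(x) + (-13 + 6·π^2)·cos(2·x) + (32/9 - 8·π^2/3)·cos(3·x) + (-25/16 + 3·π^2/2)·cos(4·x) - 4·π^2/3 + 1 + 3·π^4/5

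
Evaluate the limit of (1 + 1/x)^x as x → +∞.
As x → +∞: this is the defining limit (1 + 1/x)^x → e^1.
Limit = e.

Final answer: e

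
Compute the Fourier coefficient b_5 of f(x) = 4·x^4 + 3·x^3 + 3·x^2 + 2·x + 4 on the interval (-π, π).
b_5 = (1/π) ∫_{-π}^{π} f(x)·sin(5x) dx.
Evaluate the integral (use parity and integration by parts as needed): b_5 = 64/125 + 6·π^2/5.

Final answer: 64/125 + 6·π^2/5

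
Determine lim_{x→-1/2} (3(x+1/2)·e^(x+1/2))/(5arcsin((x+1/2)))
Both numerator and denominator → 0 as x → -1/2; this is a 0/0 indeterminate form.
Expand each to leading order near x = -1/2: numerator ~ 3·(x + 1/2), denominator ~ 5·(x + 1/2).
The limit of the ratio is 3/5.

Final answer: 3/5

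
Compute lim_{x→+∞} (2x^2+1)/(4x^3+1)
This is an ∞/∞ indeterminate form as x → +∞.
Divide numerator and denominator by x^3 and let the lower-order terms vanish; the numerator's degree 2 is below the denominator's degree 3, so the quotient → 0.
Limit = 0.

Final answer: 0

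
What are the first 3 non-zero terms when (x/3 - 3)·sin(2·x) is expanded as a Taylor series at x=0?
4·x^3 + 2·x^2/3 - 6·x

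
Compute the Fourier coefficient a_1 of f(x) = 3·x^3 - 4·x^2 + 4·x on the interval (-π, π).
a_1 = (1/π) ∫_{-π}^{π} f(x)·cos(1x) dx.
Evaluate the integral (use parity and integration by parts as needed): a_1 = 16.

Final answer: 16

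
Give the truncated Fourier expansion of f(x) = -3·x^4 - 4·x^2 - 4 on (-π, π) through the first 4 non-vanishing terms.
(-128 + 24·π^2)·cos(x) + (5 - 6·π^2)·cos(2·x) + 8·π^2·cos(3·x)/3 - 3·π^4/5 - 4·π^2/3 - 4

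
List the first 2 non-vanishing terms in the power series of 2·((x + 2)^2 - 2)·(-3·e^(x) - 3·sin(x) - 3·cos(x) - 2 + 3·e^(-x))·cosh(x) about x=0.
-76·x - 20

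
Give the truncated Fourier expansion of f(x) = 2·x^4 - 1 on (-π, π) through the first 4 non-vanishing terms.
(96 - 16·π^2)·cos(x) + (-6 + 4·π^2)·cos(2·x) + (32/27 - 16·π^2/9)·cos(3·x) - 1 + 2·π^4/5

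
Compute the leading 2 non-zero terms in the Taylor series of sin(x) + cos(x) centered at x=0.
x + 1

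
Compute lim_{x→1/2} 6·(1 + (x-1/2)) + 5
Direct substitution at x = 1/2 gives 11.

Final answer: 11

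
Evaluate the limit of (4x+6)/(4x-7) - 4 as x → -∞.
Evaluate the dominant behaviour as x → -∞; each term tends to a finite value or vanishes.
Limit = -3.

Final answer: -3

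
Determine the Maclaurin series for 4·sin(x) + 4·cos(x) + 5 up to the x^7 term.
-x^7/1260 - x^6/180 + x^5/30 + x^4/6 - 2·x^3/3 - 2·x^2 + 4·x + 9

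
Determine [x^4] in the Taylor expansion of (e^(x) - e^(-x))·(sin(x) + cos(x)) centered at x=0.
Expand to order 4: (e^(x) - e^(-x))·(sin(x) + cos(x)) = -2·x^3/3 + 2·x^2 + 2·x + O(x^5).
The coefficient of x^4 is 0.

Final answer: 0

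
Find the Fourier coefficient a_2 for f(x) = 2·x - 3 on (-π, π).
a_2 = (1/π) ∫_{-π}^{π} f(x)·cos(2x) dx.
Evaluate the integral (use parity and integration by parts as needed): a_2 = 0.

Final answer: 0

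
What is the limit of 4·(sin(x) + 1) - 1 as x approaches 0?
Direct substitution at x = 0 gives 3.

Final answer: 3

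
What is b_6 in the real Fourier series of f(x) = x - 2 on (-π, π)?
b_6 = (1/π) ∫_{-π}^{π} f(x)·sin(6x) dx.
Evaluate the integral (use parity and integration by parts as needed): b_6 = -1/3.

Final answer: -1/3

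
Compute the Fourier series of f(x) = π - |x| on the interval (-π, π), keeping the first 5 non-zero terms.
4·cos(x)/π + 4·cos(3·x)/(9·π) + 4·cos(5·x)/(25·π) + 4·cos(7·x)/(49·π) + π/2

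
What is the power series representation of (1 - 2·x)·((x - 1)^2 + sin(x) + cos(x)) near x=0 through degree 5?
-3·x^5/40 + 3·x^4/8 - 7·x^3/6 + 5·x^2/2 - 5·x + 2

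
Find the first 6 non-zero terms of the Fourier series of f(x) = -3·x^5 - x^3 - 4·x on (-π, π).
(-716 - 6·π^4 + 118·π^2)·sin(x) + (-14·π^2 + 25 + 3·π^4)·sin(2·x) + (-2·π^4 - 140/27 + 34·π^2/9)·sin(3·x) + (-11·π^2/8 + 161/64 + 3·π^4/2)·sin(4·x) + (-6·π^4/5 - 1084/625 + 14·π^2/25)·sin(5·x) + (-2·π^2/9 + 37/27 + π^4)·sin(6·x)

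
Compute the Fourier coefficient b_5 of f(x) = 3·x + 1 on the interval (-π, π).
b_5 = (1/π) ∫_{-π}^{π} f(x)·sin(5x) dx.
Evaluate the integral (use parity and integration by parts as needed): b_5 = 6/5.

Final answer: 6/5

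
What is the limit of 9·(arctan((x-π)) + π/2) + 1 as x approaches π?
Direct substitution at x = π gives 1 + 9·π/2.

Final answer: 1 + 9·π/2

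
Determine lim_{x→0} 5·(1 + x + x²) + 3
Direct substitution at x = 0 gives 8.

Final answer: 8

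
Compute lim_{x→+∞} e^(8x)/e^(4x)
This is an ∞/∞ indeterminate form as x → +∞.
Rewrite e^(8x)/e^(4x) = e^((8−4)x) = e^(4x); the exponent coefficient is 4 > 0 so e^(4x) → ∞.
Limit = ∞.

Final answer: ∞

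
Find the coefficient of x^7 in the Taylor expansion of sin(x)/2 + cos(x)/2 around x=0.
Expand to order 7: sin(x)/2 + cos(x)/2 = -x^7/10080 - x^6/1440 + x^5/240 + x^4/48 - x^3/12 - x^2/4 + x/2 + 1/2 + O(x^8).
The coefficient of x^7 is -1/10080.

Final answer: -1/10080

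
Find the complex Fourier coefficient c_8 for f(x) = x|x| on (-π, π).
Compute the real Fourier coefficients first: a_8 = 0, b_8 = -π/4.
Then c_8 = (a_8 − i·b_8)/2 = i·π/8.

Final answer: i·π/8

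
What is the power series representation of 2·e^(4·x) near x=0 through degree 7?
2048·x^7/315 + 512·x^6/45 + 256·x^5/15 + 64·x^4/3 + 64·x^3/3 + 16·x^2 + 8·x + 2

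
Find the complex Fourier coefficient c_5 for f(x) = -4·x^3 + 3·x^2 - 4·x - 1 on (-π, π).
Compute the real Fourier coefficients first: a_5 = -12/25, b_5 = -8·π^2/5 - 152/125.
Then c_5 = (a_5 − i·b_5)/2 = -6/25 + 76·i/125 + 4·i·π^2/5.

Final answer: -6/25 + 76·i/125 + 4·i·π^2/5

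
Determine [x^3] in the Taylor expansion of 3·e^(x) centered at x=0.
Expand to order 3: 3·e^(x) = x^3/2 + 3·x^2/2 + 3·x + 3 + O(x^4).
The coefficient of x^3 is 1/2.

Final answer: 1/2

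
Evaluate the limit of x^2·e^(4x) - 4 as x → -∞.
The product is a 0·∞ indeterminate form at x → -∞.
Rewrite the product as x^2 / e^(-4x) (an ∞/∞ form) and apply L'Hôpital, or use the standard hierarchy e^(4|x|) ≫ |x^2| as x → -∞.
The indeterminate product → 0, so the limit = -4.

Final answer: -4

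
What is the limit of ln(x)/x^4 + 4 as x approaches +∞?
The quotient is an ∞/∞ indeterminate form as x → +∞.
The polynomial denominator x^4 dominates the logarithmic numerator (any positive power of x ≫ ln(x) as x → ∞), so the quotient → 0.
Adding the constant: 0 + 4 = 4. Limit = 4.

Final answer: 4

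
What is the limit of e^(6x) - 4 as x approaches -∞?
Evaluate the dominant behaviour as x → -∞; each term tends to a finite value or vanishes.
Limit = -4.

Final answer: -4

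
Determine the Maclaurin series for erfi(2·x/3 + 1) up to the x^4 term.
80·e·x^4/(243·√(π)) + 16·e·x^3/(27·√(π)) + 8·e·x^2/(9·√(π)) + 4·e·x/(3·√(π)) + erfi(1)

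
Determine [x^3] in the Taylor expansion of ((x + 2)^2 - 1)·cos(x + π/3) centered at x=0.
Expand to order 3: ((x + 2)^2 - 1)·cos(x + π/3) = x^3·(-1 - √(3)/4) + x^2·(-2·√(3) - 1/4) + x·(2 - 3·√(3)/2) + 3/2 + O(x^4).
The coefficient of x^3 is -1 - √(3)/4.

Final answer: -1 - √(3)/4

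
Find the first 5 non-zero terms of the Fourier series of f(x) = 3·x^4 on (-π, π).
(144 - 24·π^2)·cos(x) + (-9 + 6·π^2)·cos(2·x) + (16/9 - 8·π^2/3)·cos(3·x) + (-9/16 + 3·π^2/2)·cos(4·x) + 3·π^4/5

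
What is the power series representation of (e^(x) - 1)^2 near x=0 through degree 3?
x^3 + x^2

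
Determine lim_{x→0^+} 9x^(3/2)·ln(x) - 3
The product is a 0·∞ indeterminate form at x → 0⁺.
Rewrite the product as 9·ln(x) / x^(-3/2) and apply L'Hôpital, or use the standard hierarchy x^(-3/2) ≫ |ln x| as x → 0⁺.
The indeterminate product → 0, so the limit = -3.

Final answer: -3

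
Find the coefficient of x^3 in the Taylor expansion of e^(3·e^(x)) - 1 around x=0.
Expand to order 3: e^(3·e^(x)) - 1 = 19·x^3·e^(3)/2 + 6·x^2·e^(3) + 3·x·e^(3) - 1 + e^(3) + O(x^4).
The coefficient of x^3 is 19·e^(3)/2.

Final answer: 19·e^(3)/2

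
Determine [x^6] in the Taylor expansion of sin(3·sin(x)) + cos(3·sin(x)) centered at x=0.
Expand to order 6: sin(3·sin(x)) + cos(3·sin(x)) = -277·x^6/80 + 43·x^5/10 + 39·x^4/8 - 5·x^3 - 9·x^2/2 + 3·x + 1 + O(x^7).
The coefficient of x^6 is -277/80.

Final answer: -277/80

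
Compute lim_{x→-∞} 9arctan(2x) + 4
Evaluate the dominant behaviour as x → -∞; each term tends to a finite value or vanishes.
Limit = 4 - 9·π/2.

Final answer: 4 - 9·π/2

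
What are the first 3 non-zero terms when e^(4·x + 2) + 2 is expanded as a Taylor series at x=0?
8·x^2·e^(2) + 4·x·e^(2) + 2 + e^(2)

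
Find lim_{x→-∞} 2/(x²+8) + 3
Evaluate the dominant behaviour as x → -∞; each term tends to a finite value or vanishes.
Limit = 3.

Final answer: 3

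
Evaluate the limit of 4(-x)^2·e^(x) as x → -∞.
This is a 0·∞ indeterminate form at x → -∞.
Rewrite the product as 4(-x)^2 / e^(-x) (an ∞/∞ form) and apply L'Hôpital, or use the standard hierarchy e^(|x|) ≫ |(-x)^2| as x → -∞.
The indeterminate product → 0, so the limit = 0.

Final answer: 0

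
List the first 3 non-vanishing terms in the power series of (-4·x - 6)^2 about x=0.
16·x^2 + 48·x + 36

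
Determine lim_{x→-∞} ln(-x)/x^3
This is an ∞/∞ indeterminate form as x → -∞.
Compare growth rates of the dominant terms (exponentials ≫ polynomials ≫ logarithms), or apply L'Hôpital's rule; the quotient → 0.
Limit = 0.

Final answer: 0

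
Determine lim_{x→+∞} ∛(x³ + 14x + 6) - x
This is an ∞ − ∞ indeterminate form.
Multiply by (A² + AB + B²)/(A² + AB + B²) where A = ∛(x³+14x + 6), B = x to use A³ − B³ = (A−B)(A²+AB+B²); the x³ terms cancel, leaving (14x + 6)/(A²+AB+B²) with denominator ~ 3x², so the limit is 0.
Limit = 0.

Final answer: 0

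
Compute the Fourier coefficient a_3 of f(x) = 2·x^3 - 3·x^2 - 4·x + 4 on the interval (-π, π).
a_3 = (1/π) ∫_{-π}^{π} f(x)·cos(3x) dx.
Evaluate the integral (use parity and integration by parts as needed): a_3 = 4/3.

Final answer: 4/3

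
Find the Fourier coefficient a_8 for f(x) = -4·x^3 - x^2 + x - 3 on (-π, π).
a_8 = (1/π) ∫_{-π}^{π} f(x)·cos(8x) dx.
Evaluate the integral (use parity and integration by parts as needed): a_8 = -1/16.

Final answer: -1/16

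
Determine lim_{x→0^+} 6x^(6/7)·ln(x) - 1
The product is a 0·∞ indeterminate form at x → 0⁺.
Rewrite the product as 6·ln(x) / x^(-6/7) and apply L'Hôpital, or use the standard hierarchy x^(-6/7) ≫ |ln x| as x → 0⁺.
The indeterminate product → 0, so the limit = -1.

Final answer: -1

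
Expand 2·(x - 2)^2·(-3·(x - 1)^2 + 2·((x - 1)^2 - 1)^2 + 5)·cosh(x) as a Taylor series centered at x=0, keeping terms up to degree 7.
-1781·x^7/90 + 4397·x^6/90 - 230·x^5/3 + 266·x^4/3 - 76·x^3 + 4·x^2 + 32·x + 16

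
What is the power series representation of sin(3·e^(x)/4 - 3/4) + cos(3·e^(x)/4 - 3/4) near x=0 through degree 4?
-461·x^4/2048 - 29·x^3/128 + 3·x^2/32 + 3·x/4 + 1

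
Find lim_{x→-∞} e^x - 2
Evaluate the dominant behaviour as x → -∞; each term tends to a finite value or vanishes.
Limit = -2.

Final answer: -2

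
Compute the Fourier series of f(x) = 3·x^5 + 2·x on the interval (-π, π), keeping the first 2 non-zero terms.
(-120·π^2 + 6·π^4 + 724)·sin(x) + (-3·π^4 - 49/2 + 15·π^2)·sin(2·x)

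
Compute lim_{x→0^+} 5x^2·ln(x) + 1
The product is a 0·∞ indeterminate form at x → 0⁺.
Rewrite the product as 5·ln(x) / x^(-2) and apply L'Hôpital, or use the standard hierarchy x^(-2) ≫ |ln x| as x → 0⁺.
The indeterminate product → 0, so the limit = 1.

Final answer: 1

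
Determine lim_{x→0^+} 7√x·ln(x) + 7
The product is a 0·∞ indeterminate form at x → 0⁺.
Rewrite the product as 7·ln(x) / x^(-1/2) and apply L'Hôpital, or use the standard hierarchy x^(-1/2) ≫ |ln x| as x → 0⁺.
The indeterminate product → 0, so the limit = 7.

Final answer: 7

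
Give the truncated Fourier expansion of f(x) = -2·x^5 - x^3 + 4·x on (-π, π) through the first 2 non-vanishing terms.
(-460 - 4·π^4 + 78·π^2)·sin(x) + (-9·π^2 + 19/2 + 2·π^4)·sin(2·x)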